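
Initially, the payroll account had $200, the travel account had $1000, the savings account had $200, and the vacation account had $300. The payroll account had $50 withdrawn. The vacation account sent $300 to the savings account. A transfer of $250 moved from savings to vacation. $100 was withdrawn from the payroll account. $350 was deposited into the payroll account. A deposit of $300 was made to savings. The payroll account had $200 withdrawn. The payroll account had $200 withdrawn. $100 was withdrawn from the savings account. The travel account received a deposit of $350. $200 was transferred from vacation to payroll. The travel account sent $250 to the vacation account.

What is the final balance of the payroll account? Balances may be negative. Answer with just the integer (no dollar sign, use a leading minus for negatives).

Tracking account balances step by step:
Start: payroll=200, travel=1000, savings=200, vacation=300
Event 1 (withdraw 50 from payroll): payroll: 200 - 50 = 150. Balances: payroll=150, travel=1000, savings=200, vacation=300
Event 2 (transfer 300 vacation -> savings): vacation: 300 - 300 = 0, savings: 200 + 300 = 500. Balances: payroll=150, travel=1000, savings=500, vacation=0
Event 3 (transfer 250 savings -> vacation): savings: 500 - 250 = 250, vacation: 0 + 250 = 250. Balances: payroll=150, travel=1000, savings=250, vacation=250
Event 4 (withdraw 100 from payroll): payroll: 150 - 100 = 50. Balances: payroll=50, travel=1000, savings=250, vacation=250
Event 5 (deposit 350 to payroll): payroll: 50 + 350 = 400. Balances: payroll=400, travel=1000, savings=250, vacation=250
Event 6 (deposit 300 to savings): savings: 250 + 300 = 550. Balances: payroll=400, travel=1000, savings=550, vacation=250
Event 7 (withdraw 200 from payroll): payroll: 400 - 200 = 200. Balances: payroll=200, travel=1000, savings=550, vacation=250
Event 8 (withdraw 200 from payroll): payroll: 200 - 200 = 0. Balances: payroll=0, travel=1000, savings=550, vacation=250
Event 9 (withdraw 100 from savings): savings: 550 - 100 = 450. Balances: payroll=0, travel=1000, savings=450, vacation=250
Event 10 (deposit 350 to travel): travel: 1000 + 350 = 1350. Balances: payroll=0, travel=1350, savings=450, vacation=250
Event 11 (transfer 200 vacation -> payroll): vacation: 250 - 200 = 50, payroll: 0 + 200 = 200. Balances: payroll=200, travel=1350, savings=450, vacation=50
Event 12 (transfer 250 travel -> vacation): travel: 1350 - 250 = 1100, vacation: 50 + 250 = 300. Balances: payroll=200, travel=1100, savings=450, vacation=300

Final balance of payroll: 200

Answer: 200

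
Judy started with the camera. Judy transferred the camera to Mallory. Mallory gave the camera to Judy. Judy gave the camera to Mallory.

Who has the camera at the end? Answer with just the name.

Tracking the camera through each event:
Start: Judy has the camera.
After event 1: Mallory has the camera.
After event 2: Judy has the camera.
After event 3: Mallory has the camera.

Answer: Mallory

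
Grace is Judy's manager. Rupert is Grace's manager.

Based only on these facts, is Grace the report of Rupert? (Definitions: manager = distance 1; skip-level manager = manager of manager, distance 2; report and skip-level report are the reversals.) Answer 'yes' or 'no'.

Reconstructing the manager chain from the given facts:
  Rupert -> Grace -> Judy
(each arrow means 'manager of the next')
Positions in the chain (0 = top):
  position of Rupert: 0
  position of Grace: 1
  position of Judy: 2

Grace is at position 1, Rupert is at position 0; signed distance (j - i) = -1.
'report' requires j - i = -1. Actual distance is -1, so the relation HOLDS.

Answer: yes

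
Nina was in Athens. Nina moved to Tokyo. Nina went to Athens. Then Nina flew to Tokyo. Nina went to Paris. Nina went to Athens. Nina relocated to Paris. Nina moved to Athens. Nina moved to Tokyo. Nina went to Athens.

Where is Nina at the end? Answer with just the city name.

Tracking Nina's location:
Start: Nina is in Athens.
After move 1: Athens -> Tokyo. Nina is in Tokyo.
After move 2: Tokyo -> Athens. Nina is in Athens.
After move 3: Athens -> Tokyo. Nina is in Tokyo.
After move 4: Tokyo -> Paris. Nina is in Paris.
After move 5: Paris -> Athens. Nina is in Athens.
After move 6: Athens -> Paris. Nina is in Paris.
After move 7: Paris -> Athens. Nina is in Athens.
After move 8: Athens -> Tokyo. Nina is in Tokyo.
After move 9: Tokyo -> Athens. Nina is in Athens.

Answer: Athens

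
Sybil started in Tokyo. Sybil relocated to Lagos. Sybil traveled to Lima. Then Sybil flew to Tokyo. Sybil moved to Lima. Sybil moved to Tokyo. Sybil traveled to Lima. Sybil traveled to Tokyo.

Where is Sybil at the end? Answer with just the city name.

Tracking Sybil's location:
Start: Sybil is in Tokyo.
After move 1: Tokyo -> Lagos. Sybil is in Lagos.
After move 2: Lagos -> Lima. Sybil is in Lima.
After move 3: Lima -> Tokyo. Sybil is in Tokyo.
After move 4: Tokyo -> Lima. Sybil is in Lima.
After move 5: Lima -> Tokyo. Sybil is in Tokyo.
After move 6: Tokyo -> Lima. Sybil is in Lima.
After move 7: Lima -> Tokyo. Sybil is in Tokyo.

Answer: Tokyo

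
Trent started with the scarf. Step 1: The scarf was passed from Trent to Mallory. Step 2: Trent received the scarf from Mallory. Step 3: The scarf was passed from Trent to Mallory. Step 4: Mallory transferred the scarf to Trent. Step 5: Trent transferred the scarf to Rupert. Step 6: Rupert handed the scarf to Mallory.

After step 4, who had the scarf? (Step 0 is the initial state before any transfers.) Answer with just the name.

Answer: Trent

Derivation:
Tracking the scarf holder through step 4:
After step 0 (start): Trent
After step 1: Mallory
After step 2: Trent
After step 3: Mallory
After step 4: Trent

At step 4, the holder is Trent.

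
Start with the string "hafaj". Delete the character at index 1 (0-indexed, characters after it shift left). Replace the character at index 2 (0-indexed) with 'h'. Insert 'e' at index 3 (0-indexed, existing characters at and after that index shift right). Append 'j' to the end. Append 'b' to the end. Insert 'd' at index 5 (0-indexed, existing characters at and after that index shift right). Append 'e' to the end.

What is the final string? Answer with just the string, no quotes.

Applying each edit step by step:
Start: "hafaj"
Op 1 (delete idx 1 = 'a'): "hafaj" -> "hfaj"
Op 2 (replace idx 2: 'a' -> 'h'): "hfaj" -> "hfhj"
Op 3 (insert 'e' at idx 3): "hfhj" -> "hfhej"
Op 4 (append 'j'): "hfhej" -> "hfhejj"
Op 5 (append 'b'): "hfhejj" -> "hfhejjb"
Op 6 (insert 'd' at idx 5): "hfhejjb" -> "hfhejdjb"
Op 7 (append 'e'): "hfhejdjb" -> "hfhejdjbe"

Answer: hfhejdjbe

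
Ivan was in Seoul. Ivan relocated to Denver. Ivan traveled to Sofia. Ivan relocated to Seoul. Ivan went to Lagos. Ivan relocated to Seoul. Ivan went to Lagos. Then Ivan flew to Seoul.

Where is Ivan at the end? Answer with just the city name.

Tracking Ivan's location:
Start: Ivan is in Seoul.
After move 1: Seoul -> Denver. Ivan is in Denver.
After move 2: Denver -> Sofia. Ivan is in Sofia.
After move 3: Sofia -> Seoul. Ivan is in Seoul.
After move 4: Seoul -> Lagos. Ivan is in Lagos.
After move 5: Lagos -> Seoul. Ivan is in Seoul.
After move 6: Seoul -> Lagos. Ivan is in Lagos.
After move 7: Lagos -> Seoul. Ivan is in Seoul.

Answer: Seoul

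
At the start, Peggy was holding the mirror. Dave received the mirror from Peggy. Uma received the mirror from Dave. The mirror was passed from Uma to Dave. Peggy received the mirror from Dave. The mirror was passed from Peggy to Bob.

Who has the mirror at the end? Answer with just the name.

Tracking the mirror through each event:
Start: Peggy has the mirror.
After event 1: Dave has the mirror.
After event 2: Uma has the mirror.
After event 3: Dave has the mirror.
After event 4: Peggy has the mirror.
After event 5: Bob has the mirror.

Answer: Bob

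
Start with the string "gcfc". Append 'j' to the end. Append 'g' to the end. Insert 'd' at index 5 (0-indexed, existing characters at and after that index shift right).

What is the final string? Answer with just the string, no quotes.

Answer: gcfcjdg

Derivation:
Applying each edit step by step:
Start: "gcfc"
Op 1 (append 'j'): "gcfc" -> "gcfcj"
Op 2 (append 'g'): "gcfcj" -> "gcfcjg"
Op 3 (insert 'd' at idx 5): "gcfcjg" -> "gcfcjdg"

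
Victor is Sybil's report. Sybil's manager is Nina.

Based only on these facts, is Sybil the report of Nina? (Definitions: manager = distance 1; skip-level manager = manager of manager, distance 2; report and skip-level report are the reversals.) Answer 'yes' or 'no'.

Reconstructing the manager chain from the given facts:
  Nina -> Sybil -> Victor
(each arrow means 'manager of the next')
Positions in the chain (0 = top):
  position of Nina: 0
  position of Sybil: 1
  position of Victor: 2

Sybil is at position 1, Nina is at position 0; signed distance (j - i) = -1.
'report' requires j - i = -1. Actual distance is -1, so the relation HOLDS.

Answer: yes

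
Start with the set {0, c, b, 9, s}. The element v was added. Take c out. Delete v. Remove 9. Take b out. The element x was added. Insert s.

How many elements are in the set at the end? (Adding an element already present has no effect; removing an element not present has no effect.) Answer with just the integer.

Answer: 3

Derivation:
Tracking the set through each operation:
Start: {0, 9, b, c, s}
Event 1 (add v): added. Set: {0, 9, b, c, s, v}
Event 2 (remove c): removed. Set: {0, 9, b, s, v}
Event 3 (remove v): removed. Set: {0, 9, b, s}
Event 4 (remove 9): removed. Set: {0, b, s}
Event 5 (remove b): removed. Set: {0, s}
Event 6 (add x): added. Set: {0, s, x}
Event 7 (add s): already present, no change. Set: {0, s, x}

Final set: {0, s, x} (size 3)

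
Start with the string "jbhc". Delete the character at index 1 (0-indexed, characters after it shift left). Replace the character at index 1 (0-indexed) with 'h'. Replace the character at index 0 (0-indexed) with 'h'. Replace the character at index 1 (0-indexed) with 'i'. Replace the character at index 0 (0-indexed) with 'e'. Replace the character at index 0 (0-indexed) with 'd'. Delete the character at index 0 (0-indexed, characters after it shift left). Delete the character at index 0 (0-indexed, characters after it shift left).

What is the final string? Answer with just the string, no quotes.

Answer: c

Derivation:
Applying each edit step by step:
Start: "jbhc"
Op 1 (delete idx 1 = 'b'): "jbhc" -> "jhc"
Op 2 (replace idx 1: 'h' -> 'h'): "jhc" -> "jhc"
Op 3 (replace idx 0: 'j' -> 'h'): "jhc" -> "hhc"
Op 4 (replace idx 1: 'h' -> 'i'): "hhc" -> "hic"
Op 5 (replace idx 0: 'h' -> 'e'): "hic" -> "eic"
Op 6 (replace idx 0: 'e' -> 'd'): "eic" -> "dic"
Op 7 (delete idx 0 = 'd'): "dic" -> "ic"
Op 8 (delete idx 0 = 'i'): "ic" -> "c"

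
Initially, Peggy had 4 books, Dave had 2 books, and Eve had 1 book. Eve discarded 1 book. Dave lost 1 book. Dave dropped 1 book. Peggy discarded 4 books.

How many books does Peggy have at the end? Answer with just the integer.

Answer: 0

Derivation:
Tracking counts step by step:
Start: Peggy=4, Dave=2, Eve=1
Event 1 (Eve -1): Eve: 1 -> 0. State: Peggy=4, Dave=2, Eve=0
Event 2 (Dave -1): Dave: 2 -> 1. State: Peggy=4, Dave=1, Eve=0
Event 3 (Dave -1): Dave: 1 -> 0. State: Peggy=4, Dave=0, Eve=0
Event 4 (Peggy -4): Peggy: 4 -> 0. State: Peggy=0, Dave=0, Eve=0

Peggy's final count: 0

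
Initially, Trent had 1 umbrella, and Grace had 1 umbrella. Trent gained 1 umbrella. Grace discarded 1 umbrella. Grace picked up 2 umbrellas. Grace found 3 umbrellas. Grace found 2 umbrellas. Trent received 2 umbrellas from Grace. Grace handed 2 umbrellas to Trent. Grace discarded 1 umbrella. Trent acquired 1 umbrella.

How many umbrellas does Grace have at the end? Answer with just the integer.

Tracking counts step by step:
Start: Trent=1, Grace=1
Event 1 (Trent +1): Trent: 1 -> 2. State: Trent=2, Grace=1
Event 2 (Grace -1): Grace: 1 -> 0. State: Trent=2, Grace=0
Event 3 (Grace +2): Grace: 0 -> 2. State: Trent=2, Grace=2
Event 4 (Grace +3): Grace: 2 -> 5. State: Trent=2, Grace=5
Event 5 (Grace +2): Grace: 5 -> 7. State: Trent=2, Grace=7
Event 6 (Grace -> Trent, 2): Grace: 7 -> 5, Trent: 2 -> 4. State: Trent=4, Grace=5
Event 7 (Grace -> Trent, 2): Grace: 5 -> 3, Trent: 4 -> 6. State: Trent=6, Grace=3
Event 8 (Grace -1): Grace: 3 -> 2. State: Trent=6, Grace=2
Event 9 (Trent +1): Trent: 6 -> 7. State: Trent=7, Grace=2

Grace's final count: 2

Answer: 2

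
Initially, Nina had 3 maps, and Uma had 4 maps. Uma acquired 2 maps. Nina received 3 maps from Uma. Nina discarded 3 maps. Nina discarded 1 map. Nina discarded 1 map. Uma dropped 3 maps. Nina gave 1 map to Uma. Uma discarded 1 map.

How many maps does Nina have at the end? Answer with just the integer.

Answer: 0

Derivation:
Tracking counts step by step:
Start: Nina=3, Uma=4
Event 1 (Uma +2): Uma: 4 -> 6. State: Nina=3, Uma=6
Event 2 (Uma -> Nina, 3): Uma: 6 -> 3, Nina: 3 -> 6. State: Nina=6, Uma=3
Event 3 (Nina -3): Nina: 6 -> 3. State: Nina=3, Uma=3
Event 4 (Nina -1): Nina: 3 -> 2. State: Nina=2, Uma=3
Event 5 (Nina -1): Nina: 2 -> 1. State: Nina=1, Uma=3
Event 6 (Uma -3): Uma: 3 -> 0. State: Nina=1, Uma=0
Event 7 (Nina -> Uma, 1): Nina: 1 -> 0, Uma: 0 -> 1. State: Nina=0, Uma=1
Event 8 (Uma -1): Uma: 1 -> 0. State: Nina=0, Uma=0

Nina's final count: 0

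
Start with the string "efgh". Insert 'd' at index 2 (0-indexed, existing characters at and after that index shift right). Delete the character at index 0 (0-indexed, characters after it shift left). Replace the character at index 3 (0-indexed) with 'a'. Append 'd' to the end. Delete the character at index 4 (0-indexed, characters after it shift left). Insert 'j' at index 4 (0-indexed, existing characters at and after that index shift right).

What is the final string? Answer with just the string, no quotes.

Answer: fdgaj

Derivation:
Applying each edit step by step:
Start: "efgh"
Op 1 (insert 'd' at idx 2): "efgh" -> "efdgh"
Op 2 (delete idx 0 = 'e'): "efdgh" -> "fdgh"
Op 3 (replace idx 3: 'h' -> 'a'): "fdgh" -> "fdga"
Op 4 (append 'd'): "fdga" -> "fdgad"
Op 5 (delete idx 4 = 'd'): "fdgad" -> "fdga"
Op 6 (insert 'j' at idx 4): "fdga" -> "fdgaj"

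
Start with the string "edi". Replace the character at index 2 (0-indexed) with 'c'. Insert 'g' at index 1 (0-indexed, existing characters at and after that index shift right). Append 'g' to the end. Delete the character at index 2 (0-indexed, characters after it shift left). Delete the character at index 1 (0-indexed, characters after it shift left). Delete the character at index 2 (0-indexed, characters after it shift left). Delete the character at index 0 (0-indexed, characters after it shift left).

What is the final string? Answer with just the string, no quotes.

Answer: c

Derivation:
Applying each edit step by step:
Start: "edi"
Op 1 (replace idx 2: 'i' -> 'c'): "edi" -> "edc"
Op 2 (insert 'g' at idx 1): "edc" -> "egdc"
Op 3 (append 'g'): "egdc" -> "egdcg"
Op 4 (delete idx 2 = 'd'): "egdcg" -> "egcg"
Op 5 (delete idx 1 = 'g'): "egcg" -> "ecg"
Op 6 (delete idx 2 = 'g'): "ecg" -> "ec"
Op 7 (delete idx 0 = 'e'): "ec" -> "c"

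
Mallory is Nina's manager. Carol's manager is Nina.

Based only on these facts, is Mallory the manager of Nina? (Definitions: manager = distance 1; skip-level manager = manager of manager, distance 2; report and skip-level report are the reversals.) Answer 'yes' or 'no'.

Reconstructing the manager chain from the given facts:
  Mallory -> Nina -> Carol
(each arrow means 'manager of the next')
Positions in the chain (0 = top):
  position of Mallory: 0
  position of Nina: 1
  position of Carol: 2

Mallory is at position 0, Nina is at position 1; signed distance (j - i) = 1.
'manager' requires j - i = 1. Actual distance is 1, so the relation HOLDS.

Answer: yes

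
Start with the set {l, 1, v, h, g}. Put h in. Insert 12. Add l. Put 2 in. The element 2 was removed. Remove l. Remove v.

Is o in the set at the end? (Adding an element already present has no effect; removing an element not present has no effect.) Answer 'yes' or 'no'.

Answer: no

Derivation:
Tracking the set through each operation:
Start: {1, g, h, l, v}
Event 1 (add h): already present, no change. Set: {1, g, h, l, v}
Event 2 (add 12): added. Set: {1, 12, g, h, l, v}
Event 3 (add l): already present, no change. Set: {1, 12, g, h, l, v}
Event 4 (add 2): added. Set: {1, 12, 2, g, h, l, v}
Event 5 (remove 2): removed. Set: {1, 12, g, h, l, v}
Event 6 (remove l): removed. Set: {1, 12, g, h, v}
Event 7 (remove v): removed. Set: {1, 12, g, h}

Final set: {1, 12, g, h} (size 4)
o is NOT in the final set.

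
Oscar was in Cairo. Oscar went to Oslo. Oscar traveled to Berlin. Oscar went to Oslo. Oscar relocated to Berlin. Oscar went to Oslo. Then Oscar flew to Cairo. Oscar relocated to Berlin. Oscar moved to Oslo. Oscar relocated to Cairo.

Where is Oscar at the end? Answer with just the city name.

Tracking Oscar's location:
Start: Oscar is in Cairo.
After move 1: Cairo -> Oslo. Oscar is in Oslo.
After move 2: Oslo -> Berlin. Oscar is in Berlin.
After move 3: Berlin -> Oslo. Oscar is in Oslo.
After move 4: Oslo -> Berlin. Oscar is in Berlin.
After move 5: Berlin -> Oslo. Oscar is in Oslo.
After move 6: Oslo -> Cairo. Oscar is in Cairo.
After move 7: Cairo -> Berlin. Oscar is in Berlin.
After move 8: Berlin -> Oslo. Oscar is in Oslo.
After move 9: Oslo -> Cairo. Oscar is in Cairo.

Answer: Cairo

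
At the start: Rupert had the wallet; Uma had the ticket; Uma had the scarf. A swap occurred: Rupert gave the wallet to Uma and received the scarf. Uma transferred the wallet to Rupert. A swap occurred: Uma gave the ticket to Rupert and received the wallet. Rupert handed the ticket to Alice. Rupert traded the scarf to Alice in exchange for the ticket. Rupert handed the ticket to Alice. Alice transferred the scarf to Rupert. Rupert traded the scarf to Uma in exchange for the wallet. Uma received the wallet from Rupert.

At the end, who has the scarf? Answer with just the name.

Tracking all object holders:
Start: wallet:Rupert, ticket:Uma, scarf:Uma
Event 1 (swap wallet<->scarf: now wallet:Uma, scarf:Rupert). State: wallet:Uma, ticket:Uma, scarf:Rupert
Event 2 (give wallet: Uma -> Rupert). State: wallet:Rupert, ticket:Uma, scarf:Rupert
Event 3 (swap ticket<->wallet: now ticket:Rupert, wallet:Uma). State: wallet:Uma, ticket:Rupert, scarf:Rupert
Event 4 (give ticket: Rupert -> Alice). State: wallet:Uma, ticket:Alice, scarf:Rupert
Event 5 (swap scarf<->ticket: now scarf:Alice, ticket:Rupert). State: wallet:Uma, ticket:Rupert, scarf:Alice
Event 6 (give ticket: Rupert -> Alice). State: wallet:Uma, ticket:Alice, scarf:Alice
Event 7 (give scarf: Alice -> Rupert). State: wallet:Uma, ticket:Alice, scarf:Rupert
Event 8 (swap scarf<->wallet: now scarf:Uma, wallet:Rupert). State: wallet:Rupert, ticket:Alice, scarf:Uma
Event 9 (give wallet: Rupert -> Uma). State: wallet:Uma, ticket:Alice, scarf:Uma

Final state: wallet:Uma, ticket:Alice, scarf:Uma
The scarf is held by Uma.

Answer: Uma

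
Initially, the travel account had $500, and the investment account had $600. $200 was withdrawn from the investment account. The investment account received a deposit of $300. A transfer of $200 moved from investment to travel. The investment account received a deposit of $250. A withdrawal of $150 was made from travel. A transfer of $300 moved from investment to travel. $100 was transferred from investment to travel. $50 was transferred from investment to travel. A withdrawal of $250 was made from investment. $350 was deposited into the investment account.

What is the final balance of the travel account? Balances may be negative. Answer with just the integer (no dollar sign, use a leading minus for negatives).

Tracking account balances step by step:
Start: travel=500, investment=600
Event 1 (withdraw 200 from investment): investment: 600 - 200 = 400. Balances: travel=500, investment=400
Event 2 (deposit 300 to investment): investment: 400 + 300 = 700. Balances: travel=500, investment=700
Event 3 (transfer 200 investment -> travel): investment: 700 - 200 = 500, travel: 500 + 200 = 700. Balances: travel=700, investment=500
Event 4 (deposit 250 to investment): investment: 500 + 250 = 750. Balances: travel=700, investment=750
Event 5 (withdraw 150 from travel): travel: 700 - 150 = 550. Balances: travel=550, investment=750
Event 6 (transfer 300 investment -> travel): investment: 750 - 300 = 450, travel: 550 + 300 = 850. Balances: travel=850, investment=450
Event 7 (transfer 100 investment -> travel): investment: 450 - 100 = 350, travel: 850 + 100 = 950. Balances: travel=950, investment=350
Event 8 (transfer 50 investment -> travel): investment: 350 - 50 = 300, travel: 950 + 50 = 1000. Balances: travel=1000, investment=300
Event 9 (withdraw 250 from investment): investment: 300 - 250 = 50. Balances: travel=1000, investment=50
Event 10 (deposit 350 to investment): investment: 50 + 350 = 400. Balances: travel=1000, investment=400

Final balance of travel: 1000

Answer: 1000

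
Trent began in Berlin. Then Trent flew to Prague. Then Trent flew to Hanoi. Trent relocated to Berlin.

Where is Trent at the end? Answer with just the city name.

Answer: Berlin

Derivation:
Tracking Trent's location:
Start: Trent is in Berlin.
After move 1: Berlin -> Prague. Trent is in Prague.
After move 2: Prague -> Hanoi. Trent is in Hanoi.
After move 3: Hanoi -> Berlin. Trent is in Berlin.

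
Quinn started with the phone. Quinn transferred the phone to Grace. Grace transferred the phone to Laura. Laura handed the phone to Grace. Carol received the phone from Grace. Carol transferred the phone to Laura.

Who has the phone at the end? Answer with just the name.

Answer: Laura

Derivation:
Tracking the phone through each event:
Start: Quinn has the phone.
After event 1: Grace has the phone.
After event 2: Laura has the phone.
After event 3: Grace has the phone.
After event 4: Carol has the phone.
After event 5: Laura has the phone.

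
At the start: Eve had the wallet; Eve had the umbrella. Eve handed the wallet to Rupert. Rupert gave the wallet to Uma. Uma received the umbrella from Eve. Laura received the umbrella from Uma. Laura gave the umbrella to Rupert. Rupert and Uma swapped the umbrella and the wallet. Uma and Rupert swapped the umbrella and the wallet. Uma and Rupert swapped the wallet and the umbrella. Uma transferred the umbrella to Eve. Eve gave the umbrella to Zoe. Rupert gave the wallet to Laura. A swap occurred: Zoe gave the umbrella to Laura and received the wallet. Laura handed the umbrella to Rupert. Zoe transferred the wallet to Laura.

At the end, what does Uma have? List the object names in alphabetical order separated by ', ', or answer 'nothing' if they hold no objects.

Answer: nothing

Derivation:
Tracking all object holders:
Start: wallet:Eve, umbrella:Eve
Event 1 (give wallet: Eve -> Rupert). State: wallet:Rupert, umbrella:Eve
Event 2 (give wallet: Rupert -> Uma). State: wallet:Uma, umbrella:Eve
Event 3 (give umbrella: Eve -> Uma). State: wallet:Uma, umbrella:Uma
Event 4 (give umbrella: Uma -> Laura). State: wallet:Uma, umbrella:Laura
Event 5 (give umbrella: Laura -> Rupert). State: wallet:Uma, umbrella:Rupert
Event 6 (swap umbrella<->wallet: now umbrella:Uma, wallet:Rupert). State: wallet:Rupert, umbrella:Uma
Event 7 (swap umbrella<->wallet: now umbrella:Rupert, wallet:Uma). State: wallet:Uma, umbrella:Rupert
Event 8 (swap wallet<->umbrella: now wallet:Rupert, umbrella:Uma). State: wallet:Rupert, umbrella:Uma
Event 9 (give umbrella: Uma -> Eve). State: wallet:Rupert, umbrella:Eve
Event 10 (give umbrella: Eve -> Zoe). State: wallet:Rupert, umbrella:Zoe
Event 11 (give wallet: Rupert -> Laura). State: wallet:Laura, umbrella:Zoe
Event 12 (swap umbrella<->wallet: now umbrella:Laura, wallet:Zoe). State: wallet:Zoe, umbrella:Laura
Event 13 (give umbrella: Laura -> Rupert). State: wallet:Zoe, umbrella:Rupert
Event 14 (give wallet: Zoe -> Laura). State: wallet:Laura, umbrella:Rupert

Final state: wallet:Laura, umbrella:Rupert
Uma holds: (nothing).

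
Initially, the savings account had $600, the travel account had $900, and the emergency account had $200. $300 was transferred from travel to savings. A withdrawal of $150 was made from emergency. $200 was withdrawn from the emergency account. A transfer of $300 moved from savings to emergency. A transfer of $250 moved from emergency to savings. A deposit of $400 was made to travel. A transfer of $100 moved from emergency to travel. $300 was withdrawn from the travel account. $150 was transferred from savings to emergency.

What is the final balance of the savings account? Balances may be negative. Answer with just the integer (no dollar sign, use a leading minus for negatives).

Tracking account balances step by step:
Start: savings=600, travel=900, emergency=200
Event 1 (transfer 300 travel -> savings): travel: 900 - 300 = 600, savings: 600 + 300 = 900. Balances: savings=900, travel=600, emergency=200
Event 2 (withdraw 150 from emergency): emergency: 200 - 150 = 50. Balances: savings=900, travel=600, emergency=50
Event 3 (withdraw 200 from emergency): emergency: 50 - 200 = -150. Balances: savings=900, travel=600, emergency=-150
Event 4 (transfer 300 savings -> emergency): savings: 900 - 300 = 600, emergency: -150 + 300 = 150. Balances: savings=600, travel=600, emergency=150
Event 5 (transfer 250 emergency -> savings): emergency: 150 - 250 = -100, savings: 600 + 250 = 850. Balances: savings=850, travel=600, emergency=-100
Event 6 (deposit 400 to travel): travel: 600 + 400 = 1000. Balances: savings=850, travel=1000, emergency=-100
Event 7 (transfer 100 emergency -> travel): emergency: -100 - 100 = -200, travel: 1000 + 100 = 1100. Balances: savings=850, travel=1100, emergency=-200
Event 8 (withdraw 300 from travel): travel: 1100 - 300 = 800. Balances: savings=850, travel=800, emergency=-200
Event 9 (transfer 150 savings -> emergency): savings: 850 - 150 = 700, emergency: -200 + 150 = -50. Balances: savings=700, travel=800, emergency=-50

Final balance of savings: 700

Answer: 700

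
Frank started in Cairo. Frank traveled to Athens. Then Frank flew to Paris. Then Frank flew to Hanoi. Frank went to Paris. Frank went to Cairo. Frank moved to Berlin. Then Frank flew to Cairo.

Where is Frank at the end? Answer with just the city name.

Answer: Cairo

Derivation:
Tracking Frank's location:
Start: Frank is in Cairo.
After move 1: Cairo -> Athens. Frank is in Athens.
After move 2: Athens -> Paris. Frank is in Paris.
After move 3: Paris -> Hanoi. Frank is in Hanoi.
After move 4: Hanoi -> Paris. Frank is in Paris.
After move 5: Paris -> Cairo. Frank is in Cairo.
After move 6: Cairo -> Berlin. Frank is in Berlin.
After move 7: Berlin -> Cairo. Frank is in Cairo.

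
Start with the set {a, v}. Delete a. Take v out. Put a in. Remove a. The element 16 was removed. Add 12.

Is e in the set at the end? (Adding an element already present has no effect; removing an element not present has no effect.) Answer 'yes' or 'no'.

Tracking the set through each operation:
Start: {a, v}
Event 1 (remove a): removed. Set: {v}
Event 2 (remove v): removed. Set: {}
Event 3 (add a): added. Set: {a}
Event 4 (remove a): removed. Set: {}
Event 5 (remove 16): not present, no change. Set: {}
Event 6 (add 12): added. Set: {12}

Final set: {12} (size 1)
e is NOT in the final set.

Answer: no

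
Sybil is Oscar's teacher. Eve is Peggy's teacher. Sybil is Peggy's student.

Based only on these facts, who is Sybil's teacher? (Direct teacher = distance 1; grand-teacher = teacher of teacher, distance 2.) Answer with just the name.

Answer: Peggy

Derivation:
Reconstructing the teacher chain from the given facts:
  Eve -> Peggy -> Sybil -> Oscar
(each arrow means 'teacher of the next')
Positions in the chain (0 = top):
  position of Eve: 0
  position of Peggy: 1
  position of Sybil: 2
  position of Oscar: 3

Sybil is at position 2; the teacher is 1 step up the chain, i.e. position 1: Peggy.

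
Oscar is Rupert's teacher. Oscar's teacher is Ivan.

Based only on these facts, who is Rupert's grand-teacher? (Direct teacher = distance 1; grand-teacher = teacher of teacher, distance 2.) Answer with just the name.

Answer: Ivan

Derivation:
Reconstructing the teacher chain from the given facts:
  Ivan -> Oscar -> Rupert
(each arrow means 'teacher of the next')
Positions in the chain (0 = top):
  position of Ivan: 0
  position of Oscar: 1
  position of Rupert: 2

Rupert is at position 2; the grand-teacher is 2 steps up the chain, i.e. position 0: Ivan.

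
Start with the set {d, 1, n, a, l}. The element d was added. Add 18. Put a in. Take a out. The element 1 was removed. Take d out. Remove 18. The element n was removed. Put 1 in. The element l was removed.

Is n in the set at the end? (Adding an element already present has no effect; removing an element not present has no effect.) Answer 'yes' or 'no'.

Answer: no

Derivation:
Tracking the set through each operation:
Start: {1, a, d, l, n}
Event 1 (add d): already present, no change. Set: {1, a, d, l, n}
Event 2 (add 18): added. Set: {1, 18, a, d, l, n}
Event 3 (add a): already present, no change. Set: {1, 18, a, d, l, n}
Event 4 (remove a): removed. Set: {1, 18, d, l, n}
Event 5 (remove 1): removed. Set: {18, d, l, n}
Event 6 (remove d): removed. Set: {18, l, n}
Event 7 (remove 18): removed. Set: {l, n}
Event 8 (remove n): removed. Set: {l}
Event 9 (add 1): added. Set: {1, l}
Event 10 (remove l): removed. Set: {1}

Final set: {1} (size 1)
n is NOT in the final set.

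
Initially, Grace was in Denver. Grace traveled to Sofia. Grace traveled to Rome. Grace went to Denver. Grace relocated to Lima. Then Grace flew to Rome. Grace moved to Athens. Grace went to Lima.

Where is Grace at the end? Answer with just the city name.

Tracking Grace's location:
Start: Grace is in Denver.
After move 1: Denver -> Sofia. Grace is in Sofia.
After move 2: Sofia -> Rome. Grace is in Rome.
After move 3: Rome -> Denver. Grace is in Denver.
After move 4: Denver -> Lima. Grace is in Lima.
After move 5: Lima -> Rome. Grace is in Rome.
After move 6: Rome -> Athens. Grace is in Athens.
After move 7: Athens -> Lima. Grace is in Lima.

Answer: Lima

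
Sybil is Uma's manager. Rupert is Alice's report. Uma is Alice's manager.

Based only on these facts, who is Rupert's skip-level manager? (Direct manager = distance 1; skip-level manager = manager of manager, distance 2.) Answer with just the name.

Reconstructing the manager chain from the given facts:
  Sybil -> Uma -> Alice -> Rupert
(each arrow means 'manager of the next')
Positions in the chain (0 = top):
  position of Sybil: 0
  position of Uma: 1
  position of Alice: 2
  position of Rupert: 3

Rupert is at position 3; the skip-level manager is 2 steps up the chain, i.e. position 1: Uma.

Answer: Uma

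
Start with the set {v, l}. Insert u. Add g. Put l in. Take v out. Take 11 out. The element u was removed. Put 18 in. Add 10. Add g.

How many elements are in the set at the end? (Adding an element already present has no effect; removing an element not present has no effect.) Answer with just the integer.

Tracking the set through each operation:
Start: {l, v}
Event 1 (add u): added. Set: {l, u, v}
Event 2 (add g): added. Set: {g, l, u, v}
Event 3 (add l): already present, no change. Set: {g, l, u, v}
Event 4 (remove v): removed. Set: {g, l, u}
Event 5 (remove 11): not present, no change. Set: {g, l, u}
Event 6 (remove u): removed. Set: {g, l}
Event 7 (add 18): added. Set: {18, g, l}
Event 8 (add 10): added. Set: {10, 18, g, l}
Event 9 (add g): already present, no change. Set: {10, 18, g, l}

Final set: {10, 18, g, l} (size 4)

Answer: 4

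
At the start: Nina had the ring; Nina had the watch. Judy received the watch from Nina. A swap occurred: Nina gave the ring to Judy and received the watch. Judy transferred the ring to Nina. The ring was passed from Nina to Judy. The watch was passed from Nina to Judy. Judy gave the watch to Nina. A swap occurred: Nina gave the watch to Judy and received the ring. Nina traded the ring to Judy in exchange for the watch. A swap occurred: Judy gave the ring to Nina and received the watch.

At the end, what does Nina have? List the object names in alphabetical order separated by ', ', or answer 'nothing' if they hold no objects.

Tracking all object holders:
Start: ring:Nina, watch:Nina
Event 1 (give watch: Nina -> Judy). State: ring:Nina, watch:Judy
Event 2 (swap ring<->watch: now ring:Judy, watch:Nina). State: ring:Judy, watch:Nina
Event 3 (give ring: Judy -> Nina). State: ring:Nina, watch:Nina
Event 4 (give ring: Nina -> Judy). State: ring:Judy, watch:Nina
Event 5 (give watch: Nina -> Judy). State: ring:Judy, watch:Judy
Event 6 (give watch: Judy -> Nina). State: ring:Judy, watch:Nina
Event 7 (swap watch<->ring: now watch:Judy, ring:Nina). State: ring:Nina, watch:Judy
Event 8 (swap ring<->watch: now ring:Judy, watch:Nina). State: ring:Judy, watch:Nina
Event 9 (swap ring<->watch: now ring:Nina, watch:Judy). State: ring:Nina, watch:Judy

Final state: ring:Nina, watch:Judy
Nina holds: ring.

Answer: ring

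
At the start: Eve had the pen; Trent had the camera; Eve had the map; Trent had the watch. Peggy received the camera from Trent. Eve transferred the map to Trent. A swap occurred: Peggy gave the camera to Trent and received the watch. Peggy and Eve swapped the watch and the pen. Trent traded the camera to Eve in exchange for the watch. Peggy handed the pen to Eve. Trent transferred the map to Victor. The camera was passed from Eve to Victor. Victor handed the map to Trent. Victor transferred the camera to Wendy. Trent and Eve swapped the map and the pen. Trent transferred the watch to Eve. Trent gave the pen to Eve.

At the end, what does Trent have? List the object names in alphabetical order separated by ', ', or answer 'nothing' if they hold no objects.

Answer: nothing

Derivation:
Tracking all object holders:
Start: pen:Eve, camera:Trent, map:Eve, watch:Trent
Event 1 (give camera: Trent -> Peggy). State: pen:Eve, camera:Peggy, map:Eve, watch:Trent
Event 2 (give map: Eve -> Trent). State: pen:Eve, camera:Peggy, map:Trent, watch:Trent
Event 3 (swap camera<->watch: now camera:Trent, watch:Peggy). State: pen:Eve, camera:Trent, map:Trent, watch:Peggy
Event 4 (swap watch<->pen: now watch:Eve, pen:Peggy). State: pen:Peggy, camera:Trent, map:Trent, watch:Eve
Event 5 (swap camera<->watch: now camera:Eve, watch:Trent). State: pen:Peggy, camera:Eve, map:Trent, watch:Trent
Event 6 (give pen: Peggy -> Eve). State: pen:Eve, camera:Eve, map:Trent, watch:Trent
Event 7 (give map: Trent -> Victor). State: pen:Eve, camera:Eve, map:Victor, watch:Trent
Event 8 (give camera: Eve -> Victor). State: pen:Eve, camera:Victor, map:Victor, watch:Trent
Event 9 (give map: Victor -> Trent). State: pen:Eve, camera:Victor, map:Trent, watch:Trent
Event 10 (give camera: Victor -> Wendy). State: pen:Eve, camera:Wendy, map:Trent, watch:Trent
Event 11 (swap map<->pen: now map:Eve, pen:Trent). State: pen:Trent, camera:Wendy, map:Eve, watch:Trent
Event 12 (give watch: Trent -> Eve). State: pen:Trent, camera:Wendy, map:Eve, watch:Eve
Event 13 (give pen: Trent -> Eve). State: pen:Eve, camera:Wendy, map:Eve, watch:Eve

Final state: pen:Eve, camera:Wendy, map:Eve, watch:Eve
Trent holds: (nothing).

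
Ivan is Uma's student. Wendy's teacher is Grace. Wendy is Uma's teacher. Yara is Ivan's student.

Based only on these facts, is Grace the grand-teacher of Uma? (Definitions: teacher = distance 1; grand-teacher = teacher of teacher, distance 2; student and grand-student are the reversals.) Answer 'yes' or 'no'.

Reconstructing the teacher chain from the given facts:
  Grace -> Wendy -> Uma -> Ivan -> Yara
(each arrow means 'teacher of the next')
Positions in the chain (0 = top):
  position of Grace: 0
  position of Wendy: 1
  position of Uma: 2
  position of Ivan: 3
  position of Yara: 4

Grace is at position 0, Uma is at position 2; signed distance (j - i) = 2.
'grand-teacher' requires j - i = 2. Actual distance is 2, so the relation HOLDS.

Answer: yes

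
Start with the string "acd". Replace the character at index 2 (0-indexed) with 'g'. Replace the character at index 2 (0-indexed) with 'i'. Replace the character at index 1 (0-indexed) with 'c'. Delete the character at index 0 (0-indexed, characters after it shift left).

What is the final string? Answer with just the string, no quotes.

Answer: ci

Derivation:
Applying each edit step by step:
Start: "acd"
Op 1 (replace idx 2: 'd' -> 'g'): "acd" -> "acg"
Op 2 (replace idx 2: 'g' -> 'i'): "acg" -> "aci"
Op 3 (replace idx 1: 'c' -> 'c'): "aci" -> "aci"
Op 4 (delete idx 0 = 'a'): "aci" -> "ci"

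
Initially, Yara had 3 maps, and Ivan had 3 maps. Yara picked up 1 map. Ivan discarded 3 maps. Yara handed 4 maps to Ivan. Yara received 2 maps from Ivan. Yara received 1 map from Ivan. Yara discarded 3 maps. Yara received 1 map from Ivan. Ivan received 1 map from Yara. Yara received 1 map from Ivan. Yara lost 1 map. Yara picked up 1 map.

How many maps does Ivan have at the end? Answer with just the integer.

Answer: 0

Derivation:
Tracking counts step by step:
Start: Yara=3, Ivan=3
Event 1 (Yara +1): Yara: 3 -> 4. State: Yara=4, Ivan=3
Event 2 (Ivan -3): Ivan: 3 -> 0. State: Yara=4, Ivan=0
Event 3 (Yara -> Ivan, 4): Yara: 4 -> 0, Ivan: 0 -> 4. State: Yara=0, Ivan=4
Event 4 (Ivan -> Yara, 2): Ivan: 4 -> 2, Yara: 0 -> 2. State: Yara=2, Ivan=2
Event 5 (Ivan -> Yara, 1): Ivan: 2 -> 1, Yara: 2 -> 3. State: Yara=3, Ivan=1
Event 6 (Yara -3): Yara: 3 -> 0. State: Yara=0, Ivan=1
Event 7 (Ivan -> Yara, 1): Ivan: 1 -> 0, Yara: 0 -> 1. State: Yara=1, Ivan=0
Event 8 (Yara -> Ivan, 1): Yara: 1 -> 0, Ivan: 0 -> 1. State: Yara=0, Ivan=1
Event 9 (Ivan -> Yara, 1): Ivan: 1 -> 0, Yara: 0 -> 1. State: Yara=1, Ivan=0
Event 10 (Yara -1): Yara: 1 -> 0. State: Yara=0, Ivan=0
Event 11 (Yara +1): Yara: 0 -> 1. State: Yara=1, Ivan=0

Ivan's final count: 0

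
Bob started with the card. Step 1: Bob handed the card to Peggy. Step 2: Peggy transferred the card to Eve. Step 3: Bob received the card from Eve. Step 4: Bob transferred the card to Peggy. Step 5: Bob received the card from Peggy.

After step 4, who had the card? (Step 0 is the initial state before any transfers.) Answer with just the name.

Tracking the card holder through step 4:
After step 0 (start): Bob
After step 1: Peggy
After step 2: Eve
After step 3: Bob
After step 4: Peggy

At step 4, the holder is Peggy.

Answer: Peggy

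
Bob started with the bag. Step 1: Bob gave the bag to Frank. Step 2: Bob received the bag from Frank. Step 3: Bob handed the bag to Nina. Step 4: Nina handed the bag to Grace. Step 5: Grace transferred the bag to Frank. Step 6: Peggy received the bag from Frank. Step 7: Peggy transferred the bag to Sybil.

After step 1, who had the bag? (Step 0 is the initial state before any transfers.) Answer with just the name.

Answer: Frank

Derivation:
Tracking the bag holder through step 1:
After step 0 (start): Bob
After step 1: Frank

At step 1, the holder is Frank.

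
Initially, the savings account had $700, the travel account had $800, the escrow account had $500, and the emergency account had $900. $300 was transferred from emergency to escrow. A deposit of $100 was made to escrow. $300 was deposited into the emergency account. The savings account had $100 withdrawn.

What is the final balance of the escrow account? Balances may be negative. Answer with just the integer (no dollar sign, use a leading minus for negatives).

Tracking account balances step by step:
Start: savings=700, travel=800, escrow=500, emergency=900
Event 1 (transfer 300 emergency -> escrow): emergency: 900 - 300 = 600, escrow: 500 + 300 = 800. Balances: savings=700, travel=800, escrow=800, emergency=600
Event 2 (deposit 100 to escrow): escrow: 800 + 100 = 900. Balances: savings=700, travel=800, escrow=900, emergency=600
Event 3 (deposit 300 to emergency): emergency: 600 + 300 = 900. Balances: savings=700, travel=800, escrow=900, emergency=900
Event 4 (withdraw 100 from savings): savings: 700 - 100 = 600. Balances: savings=600, travel=800, escrow=900, emergency=900

Final balance of escrow: 900

Answer: 900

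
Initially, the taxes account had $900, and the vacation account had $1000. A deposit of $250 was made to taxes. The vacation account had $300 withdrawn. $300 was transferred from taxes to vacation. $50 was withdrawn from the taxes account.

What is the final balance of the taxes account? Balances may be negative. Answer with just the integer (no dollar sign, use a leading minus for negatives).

Tracking account balances step by step:
Start: taxes=900, vacation=1000
Event 1 (deposit 250 to taxes): taxes: 900 + 250 = 1150. Balances: taxes=1150, vacation=1000
Event 2 (withdraw 300 from vacation): vacation: 1000 - 300 = 700. Balances: taxes=1150, vacation=700
Event 3 (transfer 300 taxes -> vacation): taxes: 1150 - 300 = 850, vacation: 700 + 300 = 1000. Balances: taxes=850, vacation=1000
Event 4 (withdraw 50 from taxes): taxes: 850 - 50 = 800. Balances: taxes=800, vacation=1000

Final balance of taxes: 800

Answer: 800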